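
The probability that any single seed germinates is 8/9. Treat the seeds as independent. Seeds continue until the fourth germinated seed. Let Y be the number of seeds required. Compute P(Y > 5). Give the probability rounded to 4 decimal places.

Needing more than 5 seeds ⇔ fewer than 4 successes in the first 5. With X ~ Binomial(5, 0.888889), P(Y > 5) = P(X ≤ 3).
  k=0: C(5,0)·0.888889^0·0.111111^5 = 0.000017
  k=1: C(5,1)·0.888889^1·0.111111^4 = 0.000677
  k=2: C(5,2)·0.888889^2·0.111111^3 = 0.010838
  k=3: C(5,3)·0.888889^3·0.111111^2 = 0.086708
P(X ≤ 3) = 0.098240

0.0982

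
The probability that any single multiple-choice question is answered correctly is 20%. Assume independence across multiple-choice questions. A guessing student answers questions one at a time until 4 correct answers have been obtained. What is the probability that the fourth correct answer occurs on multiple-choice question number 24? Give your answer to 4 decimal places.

0.0327

Y = trial on which the fourth success occurs; negative binomial, r=4, p=0.20.
P(Y=24) = C(23,3) · p^4 · (1−p)^20
= 1771 · 0.0016 · 0.011529 = 0.032669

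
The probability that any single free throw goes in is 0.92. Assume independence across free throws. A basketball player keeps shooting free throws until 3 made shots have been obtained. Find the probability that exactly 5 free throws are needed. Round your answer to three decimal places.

0.030

Y = trial on which the third success occurs; negative binomial, r=3, p=0.92.
P(Y=5) = C(4,2) · p^3 · (1−p)^2
= 6 · 0.77869 · 0.0064 = 0.02990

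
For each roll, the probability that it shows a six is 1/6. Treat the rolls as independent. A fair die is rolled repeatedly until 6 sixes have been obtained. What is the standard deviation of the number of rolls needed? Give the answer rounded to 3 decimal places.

13.416

Y = total rolls until the sixth success; negative binomial with r=6, p=0.166667.
SD(Y) = √[r(1−p)/p²] = √(180.00000) = 13.41641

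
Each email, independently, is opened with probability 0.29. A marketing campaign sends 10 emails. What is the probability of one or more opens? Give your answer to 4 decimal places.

0.9674

P(at least one) = 1 − P(none) = 1 − (1 − 0.29)^10
= 1 − 0.032552 = 0.967448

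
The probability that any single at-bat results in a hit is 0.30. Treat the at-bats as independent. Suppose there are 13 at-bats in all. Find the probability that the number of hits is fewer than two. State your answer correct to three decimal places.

X ~ Binomial(13, 0.30); P(X ≤ 1) = Σ C(13,k) p^k (1−p)^(13−k) over k:
  k=0: C(13,0)·0.30^0·0.70^13 = 0.00969
  k=1: C(13,1)·0.30^1·0.70^12 = 0.05398
Total = 0.06367

0.064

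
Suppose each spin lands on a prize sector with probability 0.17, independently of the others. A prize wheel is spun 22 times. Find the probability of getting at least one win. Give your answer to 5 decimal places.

0.98341

P(at least one) = 1 − P(none) = 1 − (1 − 0.17)^22
= 1 − 0.0165851 = 0.9834149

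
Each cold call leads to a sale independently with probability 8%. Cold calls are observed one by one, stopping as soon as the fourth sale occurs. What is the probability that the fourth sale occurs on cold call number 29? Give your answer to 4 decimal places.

0.0167

Y = trial on which the fourth success occurs; negative binomial, r=4, p=0.08.
P(Y=29) = C(28,3) · p^4 · (1−p)^25
= 3276 · 4.096e-05 · 0.12436 = 0.016688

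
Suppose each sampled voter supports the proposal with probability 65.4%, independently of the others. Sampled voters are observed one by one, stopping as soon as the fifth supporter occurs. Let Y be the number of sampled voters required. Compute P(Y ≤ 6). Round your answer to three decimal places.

0.327

Finishing within 6 sampled voters ⇔ at least 5 successes in the first 6. With X ~ Binomial(6, 0.654), P(Y ≤ 6) = 1 − P(X ≤ 4).
  k=0: C(6,0)·0.654^0·0.346^6 = 0.00172
  k=1: C(6,1)·0.654^1·0.346^5 = 0.01946
  k=2: C(6,2)·0.654^2·0.346^4 = 0.09195
  k=3: C(6,3)·0.654^3·0.346^3 = 0.23173
  k=4: C(6,4)·0.654^4·0.346^2 = 0.32851
1 − 0.67337 = 0.32663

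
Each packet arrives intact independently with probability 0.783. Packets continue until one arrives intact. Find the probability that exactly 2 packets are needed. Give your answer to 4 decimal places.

Geometric (trials to first success), p = 0.783.
P(Y = 2) = (1−p)^1 · p = 0.217 · 0.783 = 0.169911

0.1699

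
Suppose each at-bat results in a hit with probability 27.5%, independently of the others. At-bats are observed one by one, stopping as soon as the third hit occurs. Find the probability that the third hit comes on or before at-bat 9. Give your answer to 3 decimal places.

Finishing within 9 at-bats ⇔ at least 3 successes in the first 9. With X ~ Binomial(9, 0.275), P(Y ≤ 9) = 1 − P(X ≤ 2).
  k=0: C(9,0)·0.275^0·0.725^9 = 0.05534
  k=1: C(9,1)·0.275^1·0.725^8 = 0.18892
  k=2: C(9,2)·0.275^2·0.725^7 = 0.28664
1 − 0.53090 = 0.46910

0.469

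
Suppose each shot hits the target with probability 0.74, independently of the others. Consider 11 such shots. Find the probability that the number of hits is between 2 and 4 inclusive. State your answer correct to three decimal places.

X ~ Binomial(11, 0.74); P(2 ≤ X ≤ 4) = Σ C(11,k) p^k (1−p)^(11−k) over k:
  k=2: C(11,2)·0.74^2·0.26^9 = 0.00016
  k=3: C(11,3)·0.74^3·0.26^8 = 0.00140
  k=4: C(11,4)·0.74^4·0.26^7 = 0.00795
Total = 0.00951

0.010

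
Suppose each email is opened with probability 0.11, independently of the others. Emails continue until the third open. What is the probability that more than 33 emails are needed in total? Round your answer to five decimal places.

Needing more than 33 emails ⇔ fewer than 3 successes in the first 33. With X ~ Binomial(33, 0.11), P(Y > 33) = P(X ≤ 2).
  k=0: C(33,0)·0.11^0·0.89^33 = 0.0213732
  k=1: C(33,1)·0.11^1·0.89^32 = 0.0871740
  k=2: C(33,2)·0.11^2·0.89^31 = 0.1723890
P(X ≤ 2) = 0.2809362

0.28094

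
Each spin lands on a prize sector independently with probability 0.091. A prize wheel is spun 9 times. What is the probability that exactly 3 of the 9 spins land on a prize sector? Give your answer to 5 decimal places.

0.03571

X ~ Binomial(n=9, p=0.091).
P(X=3) = C(9,3) · p^3 · (1−p)^6
= 84 · 0.00075357 · 0.56414 = 0.0357097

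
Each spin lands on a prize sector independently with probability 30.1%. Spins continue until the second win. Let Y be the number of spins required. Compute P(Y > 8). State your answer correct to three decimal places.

0.253

Needing more than 8 spins ⇔ fewer than 2 successes in the first 8. With X ~ Binomial(8, 0.301), P(Y > 8) = P(X ≤ 1).
  k=0: C(8,0)·0.301^0·0.699^8 = 0.05699
  k=1: C(8,1)·0.301^1·0.699^7 = 0.19633
P(X ≤ 1) = 0.25333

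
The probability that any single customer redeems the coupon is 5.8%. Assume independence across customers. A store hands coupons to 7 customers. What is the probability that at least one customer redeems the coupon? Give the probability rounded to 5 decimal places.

0.34180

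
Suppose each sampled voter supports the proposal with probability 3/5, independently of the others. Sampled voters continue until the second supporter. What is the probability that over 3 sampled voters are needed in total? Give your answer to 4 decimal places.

Needing more than 3 sampled voters ⇔ fewer than 2 successes in the first 3. With X ~ Binomial(3, 0.60), P(Y > 3) = P(X ≤ 1).
  k=0: C(3,0)·0.60^0·0.40^3 = 0.064000
  k=1: C(3,1)·0.60^1·0.40^2 = 0.288000
P(X ≤ 1) = 0.352000

0.3520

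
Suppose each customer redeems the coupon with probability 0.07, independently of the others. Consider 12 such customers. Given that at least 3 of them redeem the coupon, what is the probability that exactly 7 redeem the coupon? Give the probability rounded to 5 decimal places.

X ~ Binomial(12, 0.07). Want P(X=7 | X≥3) = P(X=7) / P(X≥3).
P(X=7) = C(12,7)·0.07^7·0.93^5 = 0.0000045
P(X≥3) = 1 − 0.4185963 − 0.3780870 − 0.1565199 = 0.0467968
Ratio = 0.0000045 / 0.0467968 = 0.0000970

0.00010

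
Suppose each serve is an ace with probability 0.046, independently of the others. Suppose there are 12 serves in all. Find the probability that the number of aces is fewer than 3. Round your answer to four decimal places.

X ~ Binomial(12, 0.046); P(X ≤ 2) = Σ C(12,k) p^k (1−p)^(12−k) over k:
  k=0: C(12,0)·0.046^0·0.954^12 = 0.568304
  k=1: C(12,1)·0.046^1·0.954^11 = 0.328830
  k=2: C(12,2)·0.046^2·0.954^10 = 0.087205
Total = 0.984339

0.9843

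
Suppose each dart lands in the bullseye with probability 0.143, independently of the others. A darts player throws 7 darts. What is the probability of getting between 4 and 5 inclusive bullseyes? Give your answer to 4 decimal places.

X ~ Binomial(7, 0.143); P(4 ≤ X ≤ 5) = Σ C(7,k) p^k (1−p)^(7−k) over k:
  k=4: C(7,4)·0.143^4·0.857^3 = 0.009212
  k=5: C(7,5)·0.143^5·0.857^2 = 0.000922
Total = 0.010134

0.0101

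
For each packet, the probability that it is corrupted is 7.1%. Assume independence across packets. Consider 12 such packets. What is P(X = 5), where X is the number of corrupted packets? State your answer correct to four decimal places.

X ~ Binomial(n=12, p=0.071).
P(X=5) = C(12,5) · p^5 · (1−p)^7
= 792 · 1.8042e-06 · 0.59719 = 0.000853

0.0009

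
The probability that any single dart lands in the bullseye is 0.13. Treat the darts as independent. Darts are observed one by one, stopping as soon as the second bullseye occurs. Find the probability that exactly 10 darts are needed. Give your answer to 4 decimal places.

0.0499

Y = trial on which the second success occurs; negative binomial, r=2, p=0.13.
P(Y=10) = C(9,1) · p^2 · (1−p)^8
= 9 · 0.0169 · 0.32821 = 0.049921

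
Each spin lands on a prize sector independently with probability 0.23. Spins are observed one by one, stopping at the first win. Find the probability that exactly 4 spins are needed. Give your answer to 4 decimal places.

0.1050

Geometric (trials to first success), p = 0.23.
P(Y = 4) = (1−p)^3 · p = 0.45653 · 0.23 = 0.105003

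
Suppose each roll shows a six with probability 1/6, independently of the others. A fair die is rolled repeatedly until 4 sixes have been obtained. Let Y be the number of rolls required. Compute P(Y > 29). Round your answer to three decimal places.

Needing more than 29 rolls ⇔ fewer than 4 successes in the first 29. With X ~ Binomial(29, 0.166667), P(Y > 29) = P(X ≤ 3).
  k=0: C(29,0)·0.166667^0·0.833333^29 = 0.00506
  k=1: C(29,1)·0.166667^1·0.833333^28 = 0.02932
  k=2: C(29,2)·0.166667^2·0.833333^27 = 0.08210
  k=3: C(29,3)·0.166667^3·0.833333^26 = 0.14778
P(X ≤ 3) = 0.26425

0.264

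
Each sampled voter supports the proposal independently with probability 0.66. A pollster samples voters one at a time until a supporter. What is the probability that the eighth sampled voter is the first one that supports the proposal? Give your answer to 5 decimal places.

Geometric (trials to first success), p = 0.66.
P(Y = 8) = (1−p)^7 · p = 0.00052523 · 0.66 = 0.0003467

0.00035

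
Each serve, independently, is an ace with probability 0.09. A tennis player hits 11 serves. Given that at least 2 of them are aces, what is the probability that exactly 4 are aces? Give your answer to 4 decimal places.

0.0430

X ~ Binomial(11, 0.09). Want P(X=4 | X≥2) = P(X=4) / P(X≥2).
P(X=4) = C(11,4)·0.09^4·0.91^7 = 0.011189
P(X≥2) = 1 − 0.354369 − 0.385522 = 0.260109
Ratio = 0.011189 / 0.260109 = 0.043015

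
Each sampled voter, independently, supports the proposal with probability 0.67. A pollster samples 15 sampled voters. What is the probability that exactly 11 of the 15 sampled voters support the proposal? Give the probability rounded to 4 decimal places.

0.1977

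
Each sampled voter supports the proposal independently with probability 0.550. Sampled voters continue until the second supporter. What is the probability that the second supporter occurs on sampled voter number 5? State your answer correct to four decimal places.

0.1103

Y = trial on which the second success occurs; negative binomial, r=2, p=0.55.
P(Y=5) = C(4,1) · p^2 · (1−p)^3
= 4 · 0.3025 · 0.091125 = 0.110261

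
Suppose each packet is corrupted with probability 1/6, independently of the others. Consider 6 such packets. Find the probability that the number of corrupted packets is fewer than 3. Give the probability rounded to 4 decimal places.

X ~ Binomial(6, 0.166667); P(X ≤ 2) = Σ C(6,k) p^k (1−p)^(6−k) over k:
  k=0: C(6,0)·0.166667^0·0.833333^6 = 0.334898
  k=1: C(6,1)·0.166667^1·0.833333^5 = 0.401878
  k=2: C(6,2)·0.166667^2·0.833333^4 = 0.200939
Total = 0.937714

0.9377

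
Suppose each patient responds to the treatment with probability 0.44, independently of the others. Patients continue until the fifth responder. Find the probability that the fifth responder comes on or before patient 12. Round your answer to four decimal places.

Finishing within 12 patients ⇔ at least 5 successes in the first 12. With X ~ Binomial(12, 0.44), P(Y ≤ 12) = 1 − P(X ≤ 4).
  k=0: C(12,0)·0.44^0·0.56^12 = 0.000951
  k=1: C(12,1)·0.44^1·0.56^11 = 0.008968
  k=2: C(12,2)·0.44^2·0.56^10 = 0.038755
  k=3: C(12,3)·0.44^3·0.56^9 = 0.101502
  k=4: C(12,4)·0.44^4·0.56^8 = 0.179440
1 − 0.329616 = 0.670384

0.6704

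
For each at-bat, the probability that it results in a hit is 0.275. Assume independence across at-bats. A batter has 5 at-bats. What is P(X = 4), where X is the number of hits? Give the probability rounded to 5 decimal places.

0.02073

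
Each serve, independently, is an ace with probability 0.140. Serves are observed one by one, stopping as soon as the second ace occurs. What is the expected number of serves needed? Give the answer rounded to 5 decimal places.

Y = total serves until the second success; negative binomial with r=2, p=0.14.
E[Y] = r / p = 2 / 0.14 = 14.2857143

14.28571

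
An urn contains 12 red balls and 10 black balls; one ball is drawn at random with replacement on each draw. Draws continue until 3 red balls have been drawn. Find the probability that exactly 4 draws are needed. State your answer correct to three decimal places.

Y = trial on which the third success occurs; negative binomial, r=3, p=0.545455.
P(Y=4) = C(3,2) · p^3 · (1−p)^1
= 3 · 0.16228 · 0.45455 = 0.22130

0.221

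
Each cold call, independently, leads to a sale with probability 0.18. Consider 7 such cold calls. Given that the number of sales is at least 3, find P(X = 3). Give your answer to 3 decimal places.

0.800

X ~ Binomial(7, 0.18). Want P(X=3 | X≥3) = P(X=3) / P(X≥3).
P(X=3) = C(7,3)·0.18^3·0.82^4 = 0.09229
P(X≥3) = 1 − 0.24929 − 0.38305 − 0.25225 = 0.11541
Ratio = 0.09229 / 0.11541 = 0.79961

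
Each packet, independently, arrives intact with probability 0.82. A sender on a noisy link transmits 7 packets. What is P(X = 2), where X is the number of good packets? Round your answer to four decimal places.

0.0027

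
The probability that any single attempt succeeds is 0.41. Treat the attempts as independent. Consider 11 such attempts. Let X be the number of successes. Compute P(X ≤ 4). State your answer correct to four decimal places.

X ~ Binomial(11, 0.41); P(X ≤ 4) = Σ C(11,k) p^k (1−p)^(11−k) over k:
  k=0: C(11,0)·0.41^0·0.59^11 = 0.003016
  k=1: C(11,1)·0.41^1·0.59^10 = 0.023051
  k=2: C(11,2)·0.41^2·0.59^9 = 0.080094
  k=3: C(11,3)·0.41^3·0.59^8 = 0.166975
  k=4: C(11,4)·0.41^4·0.59^7 = 0.232067
Total = 0.505203

0.5052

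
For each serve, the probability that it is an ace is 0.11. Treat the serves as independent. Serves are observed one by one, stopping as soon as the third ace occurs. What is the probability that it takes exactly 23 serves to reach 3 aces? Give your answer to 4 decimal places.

0.0299

Y = trial on which the third success occurs; negative binomial, r=3, p=0.11.
P(Y=23) = C(22,2) · p^3 · (1−p)^20
= 231 · 0.001331 · 0.09723 = 0.029894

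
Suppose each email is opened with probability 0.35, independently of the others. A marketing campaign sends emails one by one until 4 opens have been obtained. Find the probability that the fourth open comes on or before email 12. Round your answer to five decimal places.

Finishing within 12 emails ⇔ at least 4 successes in the first 12. With X ~ Binomial(12, 0.35), P(Y ≤ 12) = 1 − P(X ≤ 3).
  k=0: C(12,0)·0.35^0·0.65^12 = 0.0056880
  k=1: C(12,1)·0.35^1·0.65^11 = 0.0367533
  k=2: C(12,2)·0.35^2·0.65^10 = 0.1088463
  k=3: C(12,3)·0.35^3·0.65^9 = 0.1953651
1 − 0.3466527 = 0.6533473

0.65335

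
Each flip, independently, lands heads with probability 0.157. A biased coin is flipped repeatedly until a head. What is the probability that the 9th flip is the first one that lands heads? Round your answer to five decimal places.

Geometric (trials to first success), p = 0.157.
P(Y = 9) = (1−p)^8 · p = 0.25505 · 0.157 = 0.0400424

0.04004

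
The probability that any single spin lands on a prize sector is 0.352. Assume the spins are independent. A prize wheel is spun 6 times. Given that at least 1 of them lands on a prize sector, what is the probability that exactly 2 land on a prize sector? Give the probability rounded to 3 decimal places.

X ~ Binomial(6, 0.352). Want P(X=2 | X≥1) = P(X=2) / P(X≥1).
P(X=2) = C(6,2)·0.352^2·0.648^4 = 0.32770
P(X≥1) = 1 − 0.07404 = 0.92596
Ratio = 0.32770 / 0.92596 = 0.35390

0.354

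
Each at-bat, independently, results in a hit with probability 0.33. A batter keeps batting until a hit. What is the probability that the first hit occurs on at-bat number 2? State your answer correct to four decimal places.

0.2211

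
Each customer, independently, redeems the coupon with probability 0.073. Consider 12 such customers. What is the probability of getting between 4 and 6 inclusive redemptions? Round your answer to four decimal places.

0.0087

X ~ Binomial(12, 0.073); P(4 ≤ X ≤ 6) = Σ C(12,k) p^k (1−p)^(12−k) over k:
  k=4: C(12,4)·0.073^4·0.927^8 = 0.007665
  k=5: C(12,5)·0.073^5·0.927^7 = 0.000966
  k=6: C(12,6)·0.073^6·0.927^6 = 0.000089
Total = 0.008720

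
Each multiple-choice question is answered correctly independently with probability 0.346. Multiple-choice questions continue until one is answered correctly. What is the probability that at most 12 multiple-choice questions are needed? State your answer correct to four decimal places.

0.9939

Y = number of multiple-choice questions to the first success; geometric, p = 0.346.
P(Y ≤ 12) = 1 − (1−p)^12 = 1 − 0.006123 = 0.993877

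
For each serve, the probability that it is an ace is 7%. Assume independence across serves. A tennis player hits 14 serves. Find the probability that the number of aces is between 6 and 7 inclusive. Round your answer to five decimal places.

X ~ Binomial(14, 0.07); P(6 ≤ X ≤ 7) = Σ C(14,k) p^k (1−p)^(14−k) over k:
  k=6: C(14,6)·0.07^6·0.93^8 = 0.0001977
  k=7: C(14,7)·0.07^7·0.93^7 = 0.0000170
Total = 0.0002147

0.00021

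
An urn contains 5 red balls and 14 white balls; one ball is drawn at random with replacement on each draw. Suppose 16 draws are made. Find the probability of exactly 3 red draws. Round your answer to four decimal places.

X ~ Binomial(n=16, p=0.263158).
P(X=3) = C(16,3) · p^3 · (1−p)^13
= 560 · 0.018224 · 0.018874 = 0.192622

0.1926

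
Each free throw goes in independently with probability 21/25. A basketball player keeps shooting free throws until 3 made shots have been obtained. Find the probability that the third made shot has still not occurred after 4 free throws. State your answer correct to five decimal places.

0.12280

Needing more than 4 free throws ⇔ fewer than 3 successes in the first 4. With X ~ Binomial(4, 0.84), P(Y > 4) = P(X ≤ 2).
  k=0: C(4,0)·0.84^0·0.16^4 = 0.0006554
  k=1: C(4,1)·0.84^1·0.16^3 = 0.0137626
  k=2: C(4,2)·0.84^2·0.16^2 = 0.1083802
P(X ≤ 2) = 0.1227981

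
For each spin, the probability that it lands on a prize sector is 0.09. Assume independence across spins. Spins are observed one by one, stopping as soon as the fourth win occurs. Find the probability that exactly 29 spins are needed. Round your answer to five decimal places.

Y = trial on which the fourth success occurs; negative binomial, r=4, p=0.09.
P(Y=29) = C(28,3) · p^4 · (1−p)^25
= 3276 · 6.561e-05 · 0.094631 = 0.0203399

0.02034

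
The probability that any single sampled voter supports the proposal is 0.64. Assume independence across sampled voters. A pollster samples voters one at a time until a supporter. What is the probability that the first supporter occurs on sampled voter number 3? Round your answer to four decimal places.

0.0829

Geometric (trials to first success), p = 0.64.
P(Y = 3) = (1−p)^2 · p = 0.1296 · 0.64 = 0.082944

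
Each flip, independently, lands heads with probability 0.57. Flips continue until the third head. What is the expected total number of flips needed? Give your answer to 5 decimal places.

5.26316

Y = total flips until the third success; negative binomial with r=3, p=0.57.
E[Y] = r / p = 3 / 0.57 = 5.2631579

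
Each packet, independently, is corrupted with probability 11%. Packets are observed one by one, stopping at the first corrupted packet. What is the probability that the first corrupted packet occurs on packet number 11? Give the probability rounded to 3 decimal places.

0.034

Geometric (trials to first success), p = 0.11.
P(Y = 11) = (1−p)^10 · p = 0.31182 · 0.11 = 0.03430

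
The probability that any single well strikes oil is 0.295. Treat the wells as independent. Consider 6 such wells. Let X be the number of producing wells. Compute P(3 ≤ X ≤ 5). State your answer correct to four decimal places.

0.2458

X ~ Binomial(6, 0.295); P(3 ≤ X ≤ 5) = Σ C(6,k) p^k (1−p)^(6−k) over k:
  k=3: C(6,3)·0.295^3·0.705^3 = 0.179913
  k=4: C(6,4)·0.295^4·0.705^2 = 0.056462
  k=5: C(6,5)·0.295^5·0.705^1 = 0.009450
Total = 0.245826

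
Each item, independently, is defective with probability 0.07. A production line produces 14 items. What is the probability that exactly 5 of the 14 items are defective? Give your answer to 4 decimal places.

0.0018

X ~ Binomial(n=14, p=0.07).
P(X=5) = C(14,5) · p^5 · (1−p)^9
= 2002 · 1.6807e-06 · 0.52041 = 0.001751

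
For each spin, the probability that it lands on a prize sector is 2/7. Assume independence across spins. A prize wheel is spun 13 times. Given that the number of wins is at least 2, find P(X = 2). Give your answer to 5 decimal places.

0.17056

X ~ Binomial(13, 0.285714). Want P(X=2 | X≥2) = P(X=2) / P(X≥2).
P(X=2) = C(13,2)·0.285714^2·0.714286^11 = 0.1572353
P(X≥2) = 1 − 0.0125990 − 0.0655147 = 0.9218863
Ratio = 0.1572353 / 0.9218863 = 0.1705583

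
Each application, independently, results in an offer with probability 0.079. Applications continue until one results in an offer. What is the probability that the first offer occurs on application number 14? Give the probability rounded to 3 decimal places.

0.027

Geometric (trials to first success), p = 0.079.
P(Y = 14) = (1−p)^13 · p = 0.34306 · 0.079 = 0.02710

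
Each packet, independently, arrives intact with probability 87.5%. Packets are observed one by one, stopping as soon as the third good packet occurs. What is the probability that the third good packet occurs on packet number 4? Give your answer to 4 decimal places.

Y = trial on which the third success occurs; negative binomial, r=3, p=0.875.
P(Y=4) = C(3,2) · p^3 · (1−p)^1
= 3 · 0.66992 · 0.125 = 0.251221

0.2512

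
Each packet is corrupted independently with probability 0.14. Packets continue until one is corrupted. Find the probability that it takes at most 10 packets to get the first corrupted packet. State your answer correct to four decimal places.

Y = number of packets to the first success; geometric, p = 0.14.
P(Y ≤ 10) = 1 − (1−p)^10 = 1 − 0.221302 = 0.778698

0.7787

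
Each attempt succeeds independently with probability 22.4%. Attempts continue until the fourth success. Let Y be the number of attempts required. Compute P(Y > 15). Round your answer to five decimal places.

Needing more than 15 attempts ⇔ fewer than 4 successes in the first 15. With X ~ Binomial(15, 0.224), P(Y > 15) = P(X ≤ 3).
  k=0: C(15,0)·0.224^0·0.776^15 = 0.0222805
  k=1: C(15,1)·0.224^1·0.776^14 = 0.0964725
  k=2: C(15,2)·0.224^2·0.776^13 = 0.1949341
  k=3: C(15,3)·0.224^3·0.776^12 = 0.2438350
P(X ≤ 3) = 0.5575221

0.55752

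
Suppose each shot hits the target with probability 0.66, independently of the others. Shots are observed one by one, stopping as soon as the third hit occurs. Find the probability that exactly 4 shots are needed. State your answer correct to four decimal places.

0.2932

Y = trial on which the third success occurs; negative binomial, r=3, p=0.66.
P(Y=4) = C(3,2) · p^3 · (1−p)^1
= 3 · 0.2875 · 0.34 = 0.293246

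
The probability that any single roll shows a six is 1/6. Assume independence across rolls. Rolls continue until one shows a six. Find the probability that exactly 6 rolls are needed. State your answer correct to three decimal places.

Geometric (trials to first success), p = 0.166667.
P(Y = 6) = (1−p)^5 · p = 0.40188 · 0.166667 = 0.06698

0.067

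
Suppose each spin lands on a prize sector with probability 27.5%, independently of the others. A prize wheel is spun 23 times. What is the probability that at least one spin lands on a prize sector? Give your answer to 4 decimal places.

0.9994

P(at least one) = 1 − P(none) = 1 − (1 − 0.275)^23
= 1 − 0.000613 = 0.999387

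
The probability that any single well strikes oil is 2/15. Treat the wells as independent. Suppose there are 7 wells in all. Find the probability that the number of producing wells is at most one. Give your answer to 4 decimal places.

0.7628

X ~ Binomial(7, 0.133333); P(X ≤ 1) = Σ C(7,k) p^k (1−p)^(7−k) over k:
  k=0: C(7,0)·0.133333^0·0.866667^7 = 0.367252
  k=1: C(7,1)·0.133333^1·0.866667^6 = 0.395503
Total = 0.762755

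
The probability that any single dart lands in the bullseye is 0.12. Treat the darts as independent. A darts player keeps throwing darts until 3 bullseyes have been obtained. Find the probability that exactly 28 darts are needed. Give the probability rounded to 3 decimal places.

Y = trial on which the third success occurs; negative binomial, r=3, p=0.12.
P(Y=28) = C(27,2) · p^3 · (1−p)^25
= 351 · 0.001728 · 0.040932 = 0.02483

0.025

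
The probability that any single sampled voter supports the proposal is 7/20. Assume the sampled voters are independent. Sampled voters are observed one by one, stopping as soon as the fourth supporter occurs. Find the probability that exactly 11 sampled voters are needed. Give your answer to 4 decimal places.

Y = trial on which the fourth success occurs; negative binomial, r=4, p=0.35.
P(Y=11) = C(10,3) · p^4 · (1−p)^7
= 120 · 0.015006 · 0.049022 = 0.088277

0.0883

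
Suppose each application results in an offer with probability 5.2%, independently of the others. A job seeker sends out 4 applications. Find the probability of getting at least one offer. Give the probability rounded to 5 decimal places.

P(at least one) = 1 − P(none) = 1 − (1 − 0.052)^4
= 1 − 0.8076689 = 0.1923311

0.19233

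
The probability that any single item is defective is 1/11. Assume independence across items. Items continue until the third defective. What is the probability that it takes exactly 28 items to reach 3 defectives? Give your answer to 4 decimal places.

0.0243

Y = trial on which the third success occurs; negative binomial, r=3, p=0.090909.
P(Y=28) = C(27,2) · p^3 · (1−p)^25
= 351 · 0.00075131 · 0.092296 = 0.024340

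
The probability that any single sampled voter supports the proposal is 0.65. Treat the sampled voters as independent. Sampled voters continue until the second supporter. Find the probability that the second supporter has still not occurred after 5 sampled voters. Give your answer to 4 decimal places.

Needing more than 5 sampled voters ⇔ fewer than 2 successes in the first 5. With X ~ Binomial(5, 0.65), P(Y > 5) = P(X ≤ 1).
  k=0: C(5,0)·0.65^0·0.35^5 = 0.005252
  k=1: C(5,1)·0.65^1·0.35^4 = 0.048770
P(X ≤ 1) = 0.054023

0.0540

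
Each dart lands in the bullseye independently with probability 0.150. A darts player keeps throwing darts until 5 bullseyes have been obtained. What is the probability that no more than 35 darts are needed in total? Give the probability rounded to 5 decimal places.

Finishing within 35 darts ⇔ at least 5 successes in the first 35. With X ~ Binomial(35, 0.15), P(Y ≤ 35) = 1 − P(X ≤ 4).
  k=0: C(35,0)·0.15^0·0.85^35 = 0.0033858
  k=1: C(35,1)·0.15^1·0.85^34 = 0.0209123
  k=2: C(35,2)·0.15^2·0.85^33 = 0.0627370
  k=3: C(35,3)·0.15^3·0.85^32 = 0.1217837
  k=4: C(35,4)·0.15^4·0.85^31 = 0.1719299
1 − 0.3807487 = 0.6192513

0.61925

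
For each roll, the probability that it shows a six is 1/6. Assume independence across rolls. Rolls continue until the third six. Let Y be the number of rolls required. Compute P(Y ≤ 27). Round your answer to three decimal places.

0.851

Finishing within 27 rolls ⇔ at least 3 successes in the first 27. With X ~ Binomial(27, 0.166667), P(Y ≤ 27) = 1 − P(X ≤ 2).
  k=0: C(27,0)·0.166667^0·0.833333^27 = 0.00728
  k=1: C(27,1)·0.166667^1·0.833333^26 = 0.03931
  k=2: C(27,2)·0.166667^2·0.833333^25 = 0.10221
1 − 0.14879 = 0.85121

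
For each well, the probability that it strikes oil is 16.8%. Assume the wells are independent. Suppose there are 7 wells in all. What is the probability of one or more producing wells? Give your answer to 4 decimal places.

0.7240

P(at least one) = 1 − P(none) = 1 − (1 − 0.168)^7
= 1 − 0.275971 = 0.724029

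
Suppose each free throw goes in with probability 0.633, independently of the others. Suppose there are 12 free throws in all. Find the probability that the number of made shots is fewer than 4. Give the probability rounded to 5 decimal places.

X ~ Binomial(12, 0.633); P(X ≤ 3) = Σ C(12,k) p^k (1−p)^(12−k) over k:
  k=0: C(12,0)·0.633^0·0.367^12 = 0.0000060
  k=1: C(12,1)·0.633^1·0.367^11 = 0.0001236
  k=2: C(12,2)·0.633^2·0.367^10 = 0.0011722
  k=3: C(12,3)·0.633^3·0.367^9 = 0.0067395
Total = 0.0080413

0.00804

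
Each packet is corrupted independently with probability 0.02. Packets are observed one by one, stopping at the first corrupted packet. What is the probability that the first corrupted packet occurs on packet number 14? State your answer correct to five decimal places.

0.01538

Geometric (trials to first success), p = 0.02.
P(Y = 14) = (1−p)^13 · p = 0.76902 · 0.02 = 0.0153804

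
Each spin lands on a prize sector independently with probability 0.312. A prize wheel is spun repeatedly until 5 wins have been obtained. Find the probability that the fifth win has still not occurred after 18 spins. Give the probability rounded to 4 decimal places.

Needing more than 18 spins ⇔ fewer than 5 successes in the first 18. With X ~ Binomial(18, 0.312), P(Y > 18) = P(X ≤ 4).
  k=0: C(18,0)·0.312^0·0.688^18 = 0.001193
  k=1: C(18,1)·0.312^1·0.688^17 = 0.009737
  k=2: C(18,2)·0.312^2·0.688^16 = 0.037533
  k=3: C(18,3)·0.312^3·0.688^15 = 0.090778
  k=4: C(18,4)·0.312^4·0.688^14 = 0.154375
P(X ≤ 4) = 0.293617

0.2936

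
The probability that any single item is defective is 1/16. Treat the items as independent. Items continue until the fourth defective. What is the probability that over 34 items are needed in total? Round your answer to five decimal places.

Needing more than 34 items ⇔ fewer than 4 successes in the first 34. With X ~ Binomial(34, 0.0625), P(Y > 34) = P(X ≤ 3).
  k=0: C(34,0)·0.0625^0·0.9375^34 = 0.1114355
  k=1: C(34,1)·0.0625^1·0.9375^33 = 0.2525870
  k=2: C(34,2)·0.0625^2·0.9375^32 = 0.2778457
  k=3: C(34,3)·0.0625^3·0.9375^31 = 0.1975792
P(X ≤ 3) = 0.8394474

0.83945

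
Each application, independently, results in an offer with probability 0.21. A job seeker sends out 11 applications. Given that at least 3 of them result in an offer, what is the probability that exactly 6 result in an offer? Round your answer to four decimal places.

X ~ Binomial(11, 0.21). Want P(X=6 | X≥3) = P(X=6) / P(X≥3).
P(X=6) = C(11,6)·0.21^6·0.79^5 = 0.012193
P(X≥3) = 1 − 0.074799 − 0.218717 − 0.290700 = 0.415783
Ratio = 0.012193 / 0.415783 = 0.029324

0.0293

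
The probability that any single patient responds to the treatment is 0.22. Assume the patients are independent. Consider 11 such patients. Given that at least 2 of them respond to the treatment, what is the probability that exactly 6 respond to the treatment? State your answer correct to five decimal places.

X ~ Binomial(11, 0.22). Want P(X=6 | X≥2) = P(X=6) / P(X≥2).
P(X=6) = C(11,6)·0.22^6·0.78^5 = 0.0151235
P(X≥2) = 1 − 0.0650191 − 0.2017258 = 0.7332552
Ratio = 0.0151235 / 0.7332552 = 0.0206251

0.02063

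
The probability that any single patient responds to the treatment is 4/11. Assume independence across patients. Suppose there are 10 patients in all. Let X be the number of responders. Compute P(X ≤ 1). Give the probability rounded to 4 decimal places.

0.0731

X ~ Binomial(10, 0.363636); P(X ≤ 1) = Σ C(10,k) p^k (1−p)^(10−k) over k:
  k=0: C(10,0)·0.363636^0·0.636364^10 = 0.010891
  k=1: C(10,1)·0.363636^1·0.636364^9 = 0.062232
Total = 0.073123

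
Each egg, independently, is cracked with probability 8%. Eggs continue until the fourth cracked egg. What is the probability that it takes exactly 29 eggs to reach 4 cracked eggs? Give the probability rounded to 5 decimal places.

0.01669

Y = trial on which the fourth success occurs; negative binomial, r=4, p=0.08.
P(Y=29) = C(28,3) · p^4 · (1−p)^25
= 3276 · 4.096e-05 · 0.12436 = 0.0166878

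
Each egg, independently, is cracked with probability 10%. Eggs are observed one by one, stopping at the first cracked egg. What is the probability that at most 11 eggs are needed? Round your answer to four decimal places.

Y = number of eggs to the first success; geometric, p = 0.10.
P(Y ≤ 11) = 1 − (1−p)^11 = 1 − 0.313811 = 0.686189

0.6862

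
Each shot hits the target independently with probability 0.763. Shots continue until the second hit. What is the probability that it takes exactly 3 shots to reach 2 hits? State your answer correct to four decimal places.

0.2759

Y = trial on which the second success occurs; negative binomial, r=2, p=0.763.
P(Y=3) = C(2,1) · p^2 · (1−p)^1
= 2 · 0.58217 · 0.237 = 0.275948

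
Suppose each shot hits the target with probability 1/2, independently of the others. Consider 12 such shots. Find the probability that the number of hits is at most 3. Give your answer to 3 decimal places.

X ~ Binomial(12, 0.50); P(X ≤ 3) = Σ C(12,k) p^k (1−p)^(12−k) over k:
  k=0: C(12,0)·0.50^0·0.50^12 = 0.00024
  k=1: C(12,1)·0.50^1·0.50^11 = 0.00293
  k=2: C(12,2)·0.50^2·0.50^10 = 0.01611
  k=3: C(12,3)·0.50^3·0.50^9 = 0.05371
Total = 0.07300

0.073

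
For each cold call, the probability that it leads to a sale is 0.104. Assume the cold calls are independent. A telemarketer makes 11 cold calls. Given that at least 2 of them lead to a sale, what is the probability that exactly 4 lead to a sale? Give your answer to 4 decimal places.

0.0560

X ~ Binomial(11, 0.104). Want P(X=4 | X≥2) = P(X=4) / P(X≥2).
P(X=4) = C(11,4)·0.104^4·0.896^7 = 0.017898
P(X≥2) = 1 − 0.298805 − 0.381510 = 0.319685
Ratio = 0.017898 / 0.319685 = 0.055986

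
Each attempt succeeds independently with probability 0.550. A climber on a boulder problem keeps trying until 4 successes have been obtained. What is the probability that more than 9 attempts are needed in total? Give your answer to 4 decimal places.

Needing more than 9 attempts ⇔ fewer than 4 successes in the first 9. With X ~ Binomial(9, 0.55), P(Y > 9) = P(X ≤ 3).
  k=0: C(9,0)·0.55^0·0.45^9 = 0.000757
  k=1: C(9,1)·0.55^1·0.45^8 = 0.008323
  k=2: C(9,2)·0.55^2·0.45^7 = 0.040693
  k=3: C(9,3)·0.55^3·0.45^6 = 0.116049
P(X ≤ 3) = 0.165822

0.1658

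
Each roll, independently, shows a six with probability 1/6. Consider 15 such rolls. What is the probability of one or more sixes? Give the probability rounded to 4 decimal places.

0.9351

P(at least one) = 1 − P(none) = 1 − (1 − 0.166667)^15
= 1 − 0.064905 = 0.935095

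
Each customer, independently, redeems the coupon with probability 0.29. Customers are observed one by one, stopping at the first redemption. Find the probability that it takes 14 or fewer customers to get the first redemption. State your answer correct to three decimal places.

Y = number of customers to the first success; geometric, p = 0.29.
P(Y ≤ 14) = 1 − (1−p)^14 = 1 − 0.00827 = 0.99173

0.992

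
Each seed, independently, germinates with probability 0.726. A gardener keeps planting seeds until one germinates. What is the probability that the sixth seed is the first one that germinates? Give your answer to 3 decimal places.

0.001

Geometric (trials to first success), p = 0.726.
P(Y = 6) = (1−p)^5 · p = 0.0015444 · 0.726 = 0.00112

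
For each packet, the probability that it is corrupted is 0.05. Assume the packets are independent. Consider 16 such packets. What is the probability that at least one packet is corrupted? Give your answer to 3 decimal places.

P(at least one) = 1 − P(none) = 1 − (1 − 0.05)^16
= 1 − 0.44013 = 0.55987

0.560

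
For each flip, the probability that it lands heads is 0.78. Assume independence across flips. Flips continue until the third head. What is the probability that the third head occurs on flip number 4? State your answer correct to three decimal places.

0.313

Y = trial on which the third success occurs; negative binomial, r=3, p=0.78.
P(Y=4) = C(3,2) · p^3 · (1−p)^1
= 3 · 0.47455 · 0.22 = 0.31320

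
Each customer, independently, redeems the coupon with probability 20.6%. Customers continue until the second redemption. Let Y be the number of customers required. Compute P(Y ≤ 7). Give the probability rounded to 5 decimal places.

Finishing within 7 customers ⇔ at least 2 successes in the first 7. With X ~ Binomial(7, 0.206), P(Y ≤ 7) = 1 − P(X ≤ 1).
  k=0: C(7,0)·0.206^0·0.794^7 = 0.1989498
  k=1: C(7,1)·0.206^1·0.794^6 = 0.3613169
1 − 0.5602667 = 0.4397333

0.43973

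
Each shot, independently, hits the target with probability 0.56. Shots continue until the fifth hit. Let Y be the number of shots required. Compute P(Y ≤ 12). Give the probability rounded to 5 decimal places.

0.90124

Finishing within 12 shots ⇔ at least 5 successes in the first 12. With X ~ Binomial(12, 0.56), P(Y ≤ 12) = 1 − P(X ≤ 4).
  k=0: C(12,0)·0.56^0·0.44^12 = 0.0000527
  k=1: C(12,1)·0.56^1·0.44^11 = 0.0008042
  k=2: C(12,2)·0.56^2·0.44^10 = 0.0056292
  k=3: C(12,3)·0.56^3·0.44^9 = 0.0238815
  k=4: C(12,4)·0.56^4·0.44^8 = 0.0683878
1 − 0.0987553 = 0.9012447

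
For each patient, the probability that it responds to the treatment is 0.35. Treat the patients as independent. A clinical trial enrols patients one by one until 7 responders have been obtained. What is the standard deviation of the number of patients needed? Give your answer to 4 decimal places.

Y = total patients until the seventh success; negative binomial with r=7, p=0.35.
SD(Y) = √[r(1−p)/p²] = √(37.142857) = 6.094494

6.0945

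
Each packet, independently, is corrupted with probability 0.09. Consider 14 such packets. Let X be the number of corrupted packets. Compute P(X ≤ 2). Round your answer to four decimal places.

0.8745

X ~ Binomial(14, 0.09); P(X ≤ 2) = Σ C(14,k) p^k (1−p)^(14−k) over k:
  k=0: C(14,0)·0.09^0·0.91^14 = 0.267042
  k=1: C(14,1)·0.09^1·0.91^13 = 0.369750
  k=2: C(14,2)·0.09^2·0.91^12 = 0.237697
Total = 0.874489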